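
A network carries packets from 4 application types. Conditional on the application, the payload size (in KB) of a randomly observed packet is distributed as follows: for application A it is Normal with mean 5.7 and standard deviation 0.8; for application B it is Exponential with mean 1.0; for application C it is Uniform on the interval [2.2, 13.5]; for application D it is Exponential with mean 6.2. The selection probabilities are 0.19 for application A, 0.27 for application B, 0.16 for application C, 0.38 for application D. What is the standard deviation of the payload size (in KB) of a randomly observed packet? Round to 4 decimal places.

4.7917

Per component, A: μ=5.7, E[X²]=33.13; B: μ=1, E[X²]=2; C: μ=7.85, E[X²]=72.2633; D: μ=6.2, E[X²]=76.88.
E[X] = 0.19·5.7 + 0.27·1 + 0.16·7.85 + 0.38·6.2 = 4.965.
E[X²] = 0.19·33.13 + 0.27·2 + 0.16·72.2633 + 0.38·76.88 = 47.6112.
Var(X) = E[X²] − (E[X])² = 47.6112 − 24.6512 = 22.96.
SD(X) = √22.96 = 4.79166.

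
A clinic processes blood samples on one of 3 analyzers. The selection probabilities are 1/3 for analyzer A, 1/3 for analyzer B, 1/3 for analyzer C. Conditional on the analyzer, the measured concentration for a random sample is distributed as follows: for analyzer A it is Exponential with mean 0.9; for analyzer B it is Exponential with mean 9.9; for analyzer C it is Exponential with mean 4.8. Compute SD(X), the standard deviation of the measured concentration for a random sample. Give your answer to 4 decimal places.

7.3621

Per component, A: μ=0.9, E[X²]=1.62; B: μ=9.9, E[X²]=196.02; C: μ=4.8, E[X²]=46.08.
E[X] = 0.333333·0.9 + 0.333333·9.9 + 0.333333·4.8 = 5.2.
E[X²] = 0.333333·1.62 + 0.333333·196.02 + 0.333333·46.08 = 81.24.
Var(X) = E[X²] − (E[X])² = 81.24 − 27.04 = 54.2.
SD(X) = √54.2 = 7.36206.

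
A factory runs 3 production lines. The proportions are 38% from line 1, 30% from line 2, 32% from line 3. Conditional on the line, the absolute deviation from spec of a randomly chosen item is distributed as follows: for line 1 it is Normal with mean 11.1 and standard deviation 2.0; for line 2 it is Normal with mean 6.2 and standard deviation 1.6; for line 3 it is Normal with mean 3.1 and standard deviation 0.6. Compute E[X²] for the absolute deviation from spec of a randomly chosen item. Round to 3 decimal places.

For each component E[X²] = Var + (mean)², giving 1: 127.21; 2: 41; 3: 9.97.
Overall E[X²] = 0.38·127.21 + 0.3·41 + 0.32·9.97 = 63.8302.

63.830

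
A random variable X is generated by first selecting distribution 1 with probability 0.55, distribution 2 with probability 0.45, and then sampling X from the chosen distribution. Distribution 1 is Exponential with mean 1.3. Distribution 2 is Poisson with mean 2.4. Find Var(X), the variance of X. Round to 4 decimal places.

2.3090

Per component, 1: μ=1.3, E[X²]=3.38; 2: μ=2.4, E[X²]=8.16.
E[X] = 0.55·1.3 + 0.45·2.4 = 1.795.
E[X²] = 0.55·3.38 + 0.45·8.16 = 5.531.
Var(X) = E[X²] − (E[X])² = 5.531 − 3.22203 = 2.30898.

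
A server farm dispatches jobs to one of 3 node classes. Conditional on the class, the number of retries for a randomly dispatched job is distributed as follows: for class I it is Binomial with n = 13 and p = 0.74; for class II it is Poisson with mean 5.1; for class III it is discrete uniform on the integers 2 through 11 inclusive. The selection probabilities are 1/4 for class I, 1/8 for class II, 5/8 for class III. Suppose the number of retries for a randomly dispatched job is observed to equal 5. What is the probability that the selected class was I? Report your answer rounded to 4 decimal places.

0.0174

Likelihoods P(X=5 | ·): I: 0.00596381; II: 0.175294; III: 0.1.
Posterior ∝ prior × likelihood. Numerator for I: 0.25·0.00596381 = 0.00149095.
Normalizing constant: 0.25·0.00596381 + 0.125·0.175294 + 0.625·0.1 = 0.0859027.
P(I | observation) = 0.00149095 / 0.0859027 = 0.0173563.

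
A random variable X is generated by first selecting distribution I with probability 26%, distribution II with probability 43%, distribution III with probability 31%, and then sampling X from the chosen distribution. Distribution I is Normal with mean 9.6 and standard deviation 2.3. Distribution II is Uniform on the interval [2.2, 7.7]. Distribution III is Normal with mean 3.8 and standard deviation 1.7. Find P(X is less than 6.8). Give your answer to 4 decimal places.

0.6867

Conditional on each component, P(X < 6.8): I: 0.111728; II: 0.836364; III: 0.961193.
By total probability, P(X < 6.8) = 0.26·0.111728 + 0.43·0.836364 + 0.31·0.961193 = 0.686656.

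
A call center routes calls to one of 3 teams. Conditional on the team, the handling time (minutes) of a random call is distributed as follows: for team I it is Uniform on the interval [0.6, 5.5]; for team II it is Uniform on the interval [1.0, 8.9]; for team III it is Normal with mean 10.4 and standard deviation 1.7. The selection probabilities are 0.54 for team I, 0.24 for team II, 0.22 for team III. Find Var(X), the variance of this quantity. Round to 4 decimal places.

Per component, I: μ=3.05, E[X²]=11.3033; II: μ=4.95, E[X²]=29.7033; III: μ=10.4, E[X²]=111.05.
E[X] = 0.54·3.05 + 0.24·4.95 + 0.22·10.4 = 5.123.
E[X²] = 0.54·11.3033 + 0.24·29.7033 + 0.22·111.05 = 37.6636.
Var(X) = E[X²] − (E[X])² = 37.6636 − 26.2451 = 11.4185.

11.4185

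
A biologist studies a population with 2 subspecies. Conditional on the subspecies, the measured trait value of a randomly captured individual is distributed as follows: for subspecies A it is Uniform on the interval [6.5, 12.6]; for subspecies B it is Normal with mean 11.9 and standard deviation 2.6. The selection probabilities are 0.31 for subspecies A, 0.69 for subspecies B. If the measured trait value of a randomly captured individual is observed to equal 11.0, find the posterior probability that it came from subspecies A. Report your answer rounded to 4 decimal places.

0.3376

Likelihoods f(11.0 | ·): A: 0.163934; B: 0.144517.
Posterior ∝ prior × likelihood. Numerator for A: 0.31·0.163934 = 0.0508197.
Normalizing constant: 0.31·0.163934 + 0.69·0.144517 = 0.150536.
P(A | observation) = 0.0508197 / 0.150536 = 0.337591.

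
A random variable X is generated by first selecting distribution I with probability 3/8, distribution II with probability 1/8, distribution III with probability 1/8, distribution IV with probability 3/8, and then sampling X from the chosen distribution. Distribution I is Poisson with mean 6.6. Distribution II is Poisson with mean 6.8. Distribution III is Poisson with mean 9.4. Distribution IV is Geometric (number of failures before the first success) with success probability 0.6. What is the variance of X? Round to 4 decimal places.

15.6808

Per component, I: μ=6.6, E[X²]=50.16; II: μ=6.8, E[X²]=53.04; III: μ=9.4, E[X²]=97.76; IV: μ=0.666667, E[X²]=1.55556.
E[X] = 0.375·6.6 + 0.125·6.8 + 0.125·9.4 + 0.375·0.666667 = 4.75.
E[X²] = 0.375·50.16 + 0.125·53.04 + 0.125·97.76 + 0.375·1.55556 = 38.2433.
Var(X) = E[X²] − (E[X])² = 38.2433 − 22.5625 = 15.6808.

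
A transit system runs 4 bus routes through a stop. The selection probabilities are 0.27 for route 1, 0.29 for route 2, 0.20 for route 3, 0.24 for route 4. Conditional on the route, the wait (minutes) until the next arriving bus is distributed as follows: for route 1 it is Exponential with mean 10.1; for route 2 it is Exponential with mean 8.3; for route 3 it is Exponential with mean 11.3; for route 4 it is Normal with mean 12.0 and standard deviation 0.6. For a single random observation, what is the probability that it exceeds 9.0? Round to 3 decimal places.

0.539

Conditional on each route, P(X > 9.0): 1: 0.410209; 2: 0.338126; 3: 0.450922; 4: 1.
By total probability, P(X > 9.0) = 0.27·0.410209 + 0.29·0.338126 + 0.2·0.450922 + 0.24·1 = 0.538997.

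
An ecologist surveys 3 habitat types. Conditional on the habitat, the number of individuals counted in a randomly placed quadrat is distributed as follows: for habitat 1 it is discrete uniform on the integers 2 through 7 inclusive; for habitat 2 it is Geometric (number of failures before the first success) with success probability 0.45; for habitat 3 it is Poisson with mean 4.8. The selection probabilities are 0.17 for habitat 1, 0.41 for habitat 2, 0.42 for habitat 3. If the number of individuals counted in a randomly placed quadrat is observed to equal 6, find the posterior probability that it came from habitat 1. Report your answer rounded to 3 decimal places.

0.307

Likelihoods P(X=6 | ·): 1: 0.166667; 2: 0.0124563; 3: 0.139798.
Posterior ∝ prior × likelihood. Numerator for 1: 0.17·0.166667 = 0.0283333.
Normalizing constant: 0.17·0.166667 + 0.41·0.0124563 + 0.42·0.139798 = 0.0921556.
P(1 | observation) = 0.0283333 / 0.0921556 = 0.307451.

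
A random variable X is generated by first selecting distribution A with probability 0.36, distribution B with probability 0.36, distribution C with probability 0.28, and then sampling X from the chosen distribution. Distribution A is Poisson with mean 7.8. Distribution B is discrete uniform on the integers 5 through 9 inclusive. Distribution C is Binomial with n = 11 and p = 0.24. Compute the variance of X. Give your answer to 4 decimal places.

Per component, A: μ=7.8, E[X²]=68.64; B: μ=7, E[X²]=51; C: μ=2.64, E[X²]=8.976.
E[X] = 0.36·7.8 + 0.36·7 + 0.28·2.64 = 6.0672.
E[X²] = 0.36·68.64 + 0.36·51 + 0.28·8.976 = 45.5837.
Var(X) = E[X²] − (E[X])² = 45.5837 − 36.8109 = 8.77276.

8.7728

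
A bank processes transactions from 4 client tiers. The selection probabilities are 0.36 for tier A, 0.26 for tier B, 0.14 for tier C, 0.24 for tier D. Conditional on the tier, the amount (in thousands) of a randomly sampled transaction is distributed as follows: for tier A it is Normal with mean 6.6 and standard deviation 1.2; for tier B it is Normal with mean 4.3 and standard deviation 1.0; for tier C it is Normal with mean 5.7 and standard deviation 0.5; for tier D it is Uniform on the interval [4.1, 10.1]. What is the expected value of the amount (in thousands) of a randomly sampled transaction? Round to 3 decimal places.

Component means — A: 6.6; B: 4.3; C: 5.7; D: 7.1.
E[X] = 0.36·6.6 + 0.26·4.3 + 0.14·5.7 + 0.24·7.1 = 5.996.

5.996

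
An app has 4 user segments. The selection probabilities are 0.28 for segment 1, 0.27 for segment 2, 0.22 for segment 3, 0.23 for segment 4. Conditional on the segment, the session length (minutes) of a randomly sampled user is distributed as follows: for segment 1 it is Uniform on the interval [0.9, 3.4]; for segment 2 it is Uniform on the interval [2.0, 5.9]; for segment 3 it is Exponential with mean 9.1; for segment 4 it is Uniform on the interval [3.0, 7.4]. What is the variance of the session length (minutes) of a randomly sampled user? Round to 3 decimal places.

Per component, 1: μ=2.15, E[X²]=5.14333; 2: μ=3.95, E[X²]=16.87; 3: μ=9.1, E[X²]=165.62; 4: μ=5.2, E[X²]=28.6533.
E[X] = 0.28·2.15 + 0.27·3.95 + 0.22·9.1 + 0.23·5.2 = 4.8665.
E[X²] = 0.28·5.14333 + 0.27·16.87 + 0.22·165.62 + 0.23·28.6533 = 49.0217.
Var(X) = E[X²] − (E[X])² = 49.0217 − 23.6828 = 25.3389.

25.339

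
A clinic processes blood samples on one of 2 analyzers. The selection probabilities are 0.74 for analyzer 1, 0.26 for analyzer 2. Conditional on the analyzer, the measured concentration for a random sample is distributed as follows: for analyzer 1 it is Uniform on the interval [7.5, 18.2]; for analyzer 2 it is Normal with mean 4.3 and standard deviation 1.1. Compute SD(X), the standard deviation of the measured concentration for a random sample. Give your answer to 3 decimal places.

4.630

Per component, 1: μ=12.85, E[X²]=174.663; 2: μ=4.3, E[X²]=19.7.
E[X] = 0.74·12.85 + 0.26·4.3 = 10.627.
E[X²] = 0.74·174.663 + 0.26·19.7 = 134.373.
Var(X) = E[X²] − (E[X])² = 134.373 − 112.933 = 21.4397.
SD(X) = √21.4397 = 4.63031.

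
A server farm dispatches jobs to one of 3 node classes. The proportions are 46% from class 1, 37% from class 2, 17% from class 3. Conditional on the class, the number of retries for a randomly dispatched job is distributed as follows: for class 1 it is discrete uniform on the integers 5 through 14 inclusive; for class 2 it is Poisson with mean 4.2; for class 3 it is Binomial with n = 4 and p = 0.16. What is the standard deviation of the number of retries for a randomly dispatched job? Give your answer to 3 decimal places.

4.142

Per component, 1: μ=9.5, E[X²]=98.5; 2: μ=4.2, E[X²]=21.84; 3: μ=0.64, E[X²]=0.9472.
E[X] = 0.46·9.5 + 0.37·4.2 + 0.17·0.64 = 6.0328.
E[X²] = 0.46·98.5 + 0.37·21.84 + 0.17·0.9472 = 53.5518.
Var(X) = E[X²] − (E[X])² = 53.5518 − 36.3947 = 17.1571.
SD(X) = √17.1571 = 4.14212.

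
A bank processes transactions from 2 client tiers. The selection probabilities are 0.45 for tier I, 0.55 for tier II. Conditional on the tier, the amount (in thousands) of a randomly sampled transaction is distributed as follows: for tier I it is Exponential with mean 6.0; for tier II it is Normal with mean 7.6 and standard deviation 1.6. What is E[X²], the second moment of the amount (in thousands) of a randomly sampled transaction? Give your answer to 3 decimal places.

65.576

For each component E[X²] = Var + (mean)², giving I: 72; II: 60.32.
Overall E[X²] = 0.45·72 + 0.55·60.32 = 65.576.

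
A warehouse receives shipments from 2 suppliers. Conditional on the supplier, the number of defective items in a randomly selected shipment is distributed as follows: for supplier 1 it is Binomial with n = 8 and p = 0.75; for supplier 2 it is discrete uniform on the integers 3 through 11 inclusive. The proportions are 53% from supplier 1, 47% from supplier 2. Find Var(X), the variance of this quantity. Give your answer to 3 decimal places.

Per component, 1: μ=6, E[X²]=37.5; 2: μ=7, E[X²]=55.6667.
E[X] = 0.53·6 + 0.47·7 = 6.47.
E[X²] = 0.53·37.5 + 0.47·55.6667 = 46.0383.
Var(X) = E[X²] − (E[X])² = 46.0383 − 41.8609 = 4.17743.

4.177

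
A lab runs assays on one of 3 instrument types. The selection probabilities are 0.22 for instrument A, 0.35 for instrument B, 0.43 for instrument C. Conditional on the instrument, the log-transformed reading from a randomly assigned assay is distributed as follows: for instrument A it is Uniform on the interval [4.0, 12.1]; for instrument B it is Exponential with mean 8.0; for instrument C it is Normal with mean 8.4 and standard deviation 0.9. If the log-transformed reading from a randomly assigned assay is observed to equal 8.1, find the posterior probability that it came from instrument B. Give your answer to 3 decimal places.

Likelihoods f(8.1 | ·): A: 0.123457; B: 0.0454137; C: 0.419315.
Posterior ∝ prior × likelihood. Numerator for B: 0.35·0.0454137 = 0.0158948.
Normalizing constant: 0.22·0.123457 + 0.35·0.0454137 + 0.43·0.419315 = 0.223361.
P(B | observation) = 0.0158948 / 0.223361 = 0.071162.

0.071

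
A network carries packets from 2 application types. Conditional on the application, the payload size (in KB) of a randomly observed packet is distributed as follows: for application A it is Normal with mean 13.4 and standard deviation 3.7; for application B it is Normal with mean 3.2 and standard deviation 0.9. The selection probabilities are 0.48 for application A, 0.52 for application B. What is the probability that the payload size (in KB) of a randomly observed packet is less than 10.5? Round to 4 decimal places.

0.6240

Conditional on each application, P(X < 10.5): A: 0.216583; B: 1.
By total probability, P(X < 10.5) = 0.48·0.216583 + 0.52·1 = 0.62396.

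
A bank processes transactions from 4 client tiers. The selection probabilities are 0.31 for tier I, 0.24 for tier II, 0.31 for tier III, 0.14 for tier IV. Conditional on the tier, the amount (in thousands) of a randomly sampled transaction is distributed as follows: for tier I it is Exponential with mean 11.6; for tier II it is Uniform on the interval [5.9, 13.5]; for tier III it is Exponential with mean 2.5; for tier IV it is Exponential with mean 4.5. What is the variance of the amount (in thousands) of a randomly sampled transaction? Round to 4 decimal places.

Per component, I: μ=11.6, E[X²]=269.12; II: μ=9.7, E[X²]=98.9033; III: μ=2.5, E[X²]=12.5; IV: μ=4.5, E[X²]=40.5.
E[X] = 0.31·11.6 + 0.24·9.7 + 0.31·2.5 + 0.14·4.5 = 7.329.
E[X²] = 0.31·269.12 + 0.24·98.9033 + 0.31·12.5 + 0.14·40.5 = 116.709.
Var(X) = E[X²] − (E[X])² = 116.709 − 53.7142 = 62.9948.

62.9948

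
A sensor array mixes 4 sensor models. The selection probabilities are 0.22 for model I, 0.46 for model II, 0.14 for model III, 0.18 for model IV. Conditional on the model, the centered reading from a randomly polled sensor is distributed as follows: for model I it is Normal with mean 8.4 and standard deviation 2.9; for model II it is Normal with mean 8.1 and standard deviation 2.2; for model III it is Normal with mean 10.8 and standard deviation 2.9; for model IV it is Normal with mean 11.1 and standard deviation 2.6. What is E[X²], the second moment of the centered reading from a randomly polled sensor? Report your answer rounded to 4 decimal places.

90.6820

For each component E[X²] = Var + (mean)², giving I: 78.97; II: 70.45; III: 125.05; IV: 129.97.
Overall E[X²] = 0.22·78.97 + 0.46·70.45 + 0.14·125.05 + 0.18·129.97 = 90.682.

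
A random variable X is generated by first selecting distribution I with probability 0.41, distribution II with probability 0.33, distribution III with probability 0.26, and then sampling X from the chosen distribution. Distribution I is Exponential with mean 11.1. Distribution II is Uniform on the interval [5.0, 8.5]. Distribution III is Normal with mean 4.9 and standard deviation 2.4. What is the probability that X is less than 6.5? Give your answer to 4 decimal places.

0.5175

Conditional on each component, P(X < 6.5): I: 0.44322; II: 0.428571; III: 0.747507.
By total probability, P(X < 6.5) = 0.41·0.44322 + 0.33·0.428571 + 0.26·0.747507 = 0.517501.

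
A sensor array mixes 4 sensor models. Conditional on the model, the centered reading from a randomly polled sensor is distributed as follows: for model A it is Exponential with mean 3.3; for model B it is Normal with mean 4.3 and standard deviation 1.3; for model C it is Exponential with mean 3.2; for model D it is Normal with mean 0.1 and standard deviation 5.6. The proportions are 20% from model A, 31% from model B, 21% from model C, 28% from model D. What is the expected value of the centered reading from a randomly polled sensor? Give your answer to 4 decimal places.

Component means — A: 3.3; B: 4.3; C: 3.2; D: 0.1.
E[X] = 0.2·3.3 + 0.31·4.3 + 0.21·3.2 + 0.28·0.1 = 2.693.

2.6930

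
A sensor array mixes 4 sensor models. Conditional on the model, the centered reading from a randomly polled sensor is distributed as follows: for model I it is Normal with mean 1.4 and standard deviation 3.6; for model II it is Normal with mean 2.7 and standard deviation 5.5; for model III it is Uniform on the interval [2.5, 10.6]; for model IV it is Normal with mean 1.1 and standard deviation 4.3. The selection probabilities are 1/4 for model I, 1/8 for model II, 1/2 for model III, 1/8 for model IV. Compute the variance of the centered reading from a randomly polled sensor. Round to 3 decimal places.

Per component, I: μ=1.4, E[X²]=14.92; II: μ=2.7, E[X²]=37.54; III: μ=6.55, E[X²]=48.37; IV: μ=1.1, E[X²]=19.7.
E[X] = 0.25·1.4 + 0.125·2.7 + 0.5·6.55 + 0.125·1.1 = 4.1.
E[X²] = 0.25·14.92 + 0.125·37.54 + 0.5·48.37 + 0.125·19.7 = 35.07.
Var(X) = E[X²] − (E[X])² = 35.07 − 16.81 = 18.26.

18.260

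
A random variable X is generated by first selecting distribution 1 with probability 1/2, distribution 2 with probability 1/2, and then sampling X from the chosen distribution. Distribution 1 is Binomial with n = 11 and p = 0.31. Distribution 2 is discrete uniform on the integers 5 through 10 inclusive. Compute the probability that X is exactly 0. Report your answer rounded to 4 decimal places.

Conditional on each component, P(X = 0): 1: 0.0168787; 2: 0.
By total probability, P(X = 0) = 0.5·0.0168787 + 0.5·0 = 0.00843937.

0.0084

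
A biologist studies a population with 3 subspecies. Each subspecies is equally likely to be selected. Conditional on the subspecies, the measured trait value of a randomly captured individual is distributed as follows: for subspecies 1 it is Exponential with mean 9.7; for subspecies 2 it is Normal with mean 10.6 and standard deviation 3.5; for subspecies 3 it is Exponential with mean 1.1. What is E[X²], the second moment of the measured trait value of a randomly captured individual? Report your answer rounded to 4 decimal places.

105.0700

For each component E[X²] = Var + (mean)², giving 1: 188.18; 2: 124.61; 3: 2.42.
Overall E[X²] = 0.333333·188.18 + 0.333333·124.61 + 0.333333·2.42 = 105.07.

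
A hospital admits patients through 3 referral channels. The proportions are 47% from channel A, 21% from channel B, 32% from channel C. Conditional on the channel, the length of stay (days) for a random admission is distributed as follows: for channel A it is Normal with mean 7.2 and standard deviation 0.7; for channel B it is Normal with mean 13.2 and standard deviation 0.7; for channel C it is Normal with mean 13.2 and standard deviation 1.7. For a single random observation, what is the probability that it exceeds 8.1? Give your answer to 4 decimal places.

Conditional on each channel, P(X > 8.1): A: 0.0992714; B: 1; C: 0.99865.
By total probability, P(X > 8.1) = 0.47·0.0992714 + 0.21·1 + 0.32·0.99865 = 0.576226.

0.5762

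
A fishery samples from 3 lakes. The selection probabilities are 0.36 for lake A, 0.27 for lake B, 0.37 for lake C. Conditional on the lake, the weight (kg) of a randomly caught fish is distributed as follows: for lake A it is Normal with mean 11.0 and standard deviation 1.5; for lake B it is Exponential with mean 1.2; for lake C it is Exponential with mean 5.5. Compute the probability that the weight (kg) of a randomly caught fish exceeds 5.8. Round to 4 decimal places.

Conditional on each lake, P(X > 5.8): A: 0.999737; B: 0.00795994; C: 0.348351.
By total probability, P(X > 5.8) = 0.36·0.999737 + 0.27·0.00795994 + 0.37·0.348351 = 0.490944.

0.4909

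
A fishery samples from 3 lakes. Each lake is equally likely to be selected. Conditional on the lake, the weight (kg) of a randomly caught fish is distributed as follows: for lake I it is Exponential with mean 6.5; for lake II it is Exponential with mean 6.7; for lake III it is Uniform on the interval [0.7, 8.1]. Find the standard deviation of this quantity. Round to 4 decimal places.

5.6258

Per component, I: μ=6.5, E[X²]=84.5; II: μ=6.7, E[X²]=89.78; III: μ=4.4, E[X²]=23.9233.
E[X] = 0.333333·6.5 + 0.333333·6.7 + 0.333333·4.4 = 5.86667.
E[X²] = 0.333333·84.5 + 0.333333·89.78 + 0.333333·23.9233 = 66.0678.
Var(X) = E[X²] − (E[X])² = 66.0678 − 34.4178 = 31.65.
SD(X) = √31.65 = 5.62583.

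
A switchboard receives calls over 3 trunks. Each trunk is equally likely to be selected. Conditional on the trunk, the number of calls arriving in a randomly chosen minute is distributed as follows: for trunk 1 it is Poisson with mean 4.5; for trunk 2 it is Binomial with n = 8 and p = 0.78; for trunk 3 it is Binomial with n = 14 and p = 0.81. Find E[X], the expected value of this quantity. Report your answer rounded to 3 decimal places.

Component means — 1: 4.5; 2: 6.24; 3: 11.34.
E[X] = 0.333333·4.5 + 0.333333·6.24 + 0.333333·11.34 = 7.36.

7.360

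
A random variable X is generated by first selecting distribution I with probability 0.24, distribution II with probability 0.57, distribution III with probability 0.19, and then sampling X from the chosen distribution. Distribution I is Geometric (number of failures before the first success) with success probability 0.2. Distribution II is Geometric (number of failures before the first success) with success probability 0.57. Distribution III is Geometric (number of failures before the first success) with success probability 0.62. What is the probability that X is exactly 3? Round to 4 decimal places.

Conditional on each component, P(X = 3): I: 0.1024; II: 0.045319; III: 0.0340206.
By total probability, P(X = 3) = 0.24·0.1024 + 0.57·0.045319 + 0.19·0.0340206 = 0.0568717.

0.0569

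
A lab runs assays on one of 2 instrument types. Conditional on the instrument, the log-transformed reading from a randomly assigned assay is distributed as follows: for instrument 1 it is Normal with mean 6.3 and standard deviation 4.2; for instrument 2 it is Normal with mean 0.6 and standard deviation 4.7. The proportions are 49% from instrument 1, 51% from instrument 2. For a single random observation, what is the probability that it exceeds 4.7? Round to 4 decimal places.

0.4154

Conditional on each instrument, P(X > 4.7): 1: 0.648381; 2: 0.191511.
By total probability, P(X > 4.7) = 0.49·0.648381 + 0.51·0.191511 = 0.415377.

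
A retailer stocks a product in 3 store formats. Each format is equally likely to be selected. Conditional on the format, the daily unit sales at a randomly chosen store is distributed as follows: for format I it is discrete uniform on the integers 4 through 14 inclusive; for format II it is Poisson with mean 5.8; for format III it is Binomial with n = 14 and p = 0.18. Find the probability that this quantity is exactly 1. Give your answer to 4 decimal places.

Conditional on each format, P(X = 1): I: 0; II: 0.0175598; III: 0.190977.
By total probability, P(X = 1) = 0.333333·0 + 0.333333·0.0175598 + 0.333333·0.190977 = 0.0695122.

0.0695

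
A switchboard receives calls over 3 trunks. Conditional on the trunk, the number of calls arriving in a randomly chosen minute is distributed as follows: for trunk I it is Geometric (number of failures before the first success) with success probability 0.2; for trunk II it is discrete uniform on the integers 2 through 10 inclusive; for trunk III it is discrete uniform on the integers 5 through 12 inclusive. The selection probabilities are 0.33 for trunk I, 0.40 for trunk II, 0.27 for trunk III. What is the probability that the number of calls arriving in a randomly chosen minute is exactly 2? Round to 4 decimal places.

Conditional on each trunk, P(X = 2): I: 0.128; II: 0.111111; III: 0.
By total probability, P(X = 2) = 0.33·0.128 + 0.4·0.111111 + 0.27·0 = 0.0866844.

0.0867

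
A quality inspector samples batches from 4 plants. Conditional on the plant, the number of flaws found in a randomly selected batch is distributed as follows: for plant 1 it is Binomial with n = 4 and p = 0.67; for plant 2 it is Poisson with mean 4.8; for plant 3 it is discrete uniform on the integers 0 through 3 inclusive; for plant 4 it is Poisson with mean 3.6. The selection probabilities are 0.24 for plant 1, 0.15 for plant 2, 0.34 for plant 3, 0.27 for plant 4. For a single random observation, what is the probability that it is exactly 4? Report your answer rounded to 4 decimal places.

0.1273

Conditional on each plant, P(X = 4): 1: 0.201511; 2: 0.182029; 3: 0; 4: 0.191222.
By total probability, P(X = 4) = 0.24·0.201511 + 0.15·0.182029 + 0.34·0 + 0.27·0.191222 = 0.127297.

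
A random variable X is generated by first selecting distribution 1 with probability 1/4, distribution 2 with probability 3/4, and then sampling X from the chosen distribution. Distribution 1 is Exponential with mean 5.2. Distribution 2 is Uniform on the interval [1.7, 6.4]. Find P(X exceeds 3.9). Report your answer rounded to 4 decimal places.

0.5170

Conditional on each component, P(X > 3.9): 1: 0.472367; 2: 0.531915.
By total probability, P(X > 3.9) = 0.25·0.472367 + 0.75·0.531915 = 0.517028.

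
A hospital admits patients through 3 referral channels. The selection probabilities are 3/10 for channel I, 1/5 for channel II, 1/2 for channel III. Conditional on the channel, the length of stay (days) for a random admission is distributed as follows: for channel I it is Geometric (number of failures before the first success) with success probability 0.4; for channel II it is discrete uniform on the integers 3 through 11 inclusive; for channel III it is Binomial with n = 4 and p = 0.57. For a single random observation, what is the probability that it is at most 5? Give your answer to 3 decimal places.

0.853

Conditional on each channel, P(X ≤ 5): I: 0.953344; II: 0.333333; III: 1.
By total probability, P(X ≤ 5) = 0.3·0.953344 + 0.2·0.333333 + 0.5·1 = 0.85267.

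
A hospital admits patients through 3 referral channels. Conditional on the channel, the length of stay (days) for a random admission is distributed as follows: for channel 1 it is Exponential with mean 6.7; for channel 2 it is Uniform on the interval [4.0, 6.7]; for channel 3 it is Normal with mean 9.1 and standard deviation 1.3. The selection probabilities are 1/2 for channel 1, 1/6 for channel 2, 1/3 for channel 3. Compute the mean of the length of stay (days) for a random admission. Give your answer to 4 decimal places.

Component means — 1: 6.7; 2: 5.35; 3: 9.1.
E[X] = 0.5·6.7 + 0.166667·5.35 + 0.333333·9.1 = 7.275.

7.2750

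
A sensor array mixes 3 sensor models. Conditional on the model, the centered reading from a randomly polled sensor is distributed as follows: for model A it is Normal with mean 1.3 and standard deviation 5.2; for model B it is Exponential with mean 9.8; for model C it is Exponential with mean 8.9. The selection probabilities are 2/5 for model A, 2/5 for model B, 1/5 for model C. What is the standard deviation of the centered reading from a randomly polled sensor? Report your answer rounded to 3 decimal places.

9.018

Per component, A: μ=1.3, E[X²]=28.73; B: μ=9.8, E[X²]=192.08; C: μ=8.9, E[X²]=158.42.
E[X] = 0.4·1.3 + 0.4·9.8 + 0.2·8.9 = 6.22.
E[X²] = 0.4·28.73 + 0.4·192.08 + 0.2·158.42 = 120.008.
Var(X) = E[X²] − (E[X])² = 120.008 − 38.6884 = 81.3196.
SD(X) = √81.3196 = 9.01774.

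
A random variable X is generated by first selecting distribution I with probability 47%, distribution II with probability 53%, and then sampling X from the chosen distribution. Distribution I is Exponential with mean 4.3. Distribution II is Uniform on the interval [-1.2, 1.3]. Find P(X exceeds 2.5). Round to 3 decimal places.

Conditional on each component, P(X > 2.5): I: 0.559118; II: 0.
By total probability, P(X > 2.5) = 0.47·0.559118 + 0.53·0 = 0.262785.

0.263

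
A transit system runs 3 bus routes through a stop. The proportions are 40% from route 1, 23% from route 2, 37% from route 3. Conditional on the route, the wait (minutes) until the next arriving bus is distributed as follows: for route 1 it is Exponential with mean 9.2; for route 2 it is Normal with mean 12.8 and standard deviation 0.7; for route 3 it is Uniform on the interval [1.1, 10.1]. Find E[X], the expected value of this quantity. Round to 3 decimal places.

Component means — 1: 9.2; 2: 12.8; 3: 5.6.
E[X] = 0.4·9.2 + 0.23·12.8 + 0.37·5.6 = 8.696.

8.696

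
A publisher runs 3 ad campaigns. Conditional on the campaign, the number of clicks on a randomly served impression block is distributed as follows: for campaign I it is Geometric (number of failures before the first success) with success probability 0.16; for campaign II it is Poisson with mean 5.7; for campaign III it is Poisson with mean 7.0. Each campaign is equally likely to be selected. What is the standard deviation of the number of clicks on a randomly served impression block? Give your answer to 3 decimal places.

3.965

Per component, I: μ=5.25, E[X²]=60.375; II: μ=5.7, E[X²]=38.19; III: μ=7, E[X²]=56.
E[X] = 0.333333·5.25 + 0.333333·5.7 + 0.333333·7 = 5.98333.
E[X²] = 0.333333·60.375 + 0.333333·38.19 + 0.333333·56 = 51.5217.
Var(X) = E[X²] − (E[X])² = 51.5217 − 35.8003 = 15.7214.
SD(X) = √15.7214 = 3.96502.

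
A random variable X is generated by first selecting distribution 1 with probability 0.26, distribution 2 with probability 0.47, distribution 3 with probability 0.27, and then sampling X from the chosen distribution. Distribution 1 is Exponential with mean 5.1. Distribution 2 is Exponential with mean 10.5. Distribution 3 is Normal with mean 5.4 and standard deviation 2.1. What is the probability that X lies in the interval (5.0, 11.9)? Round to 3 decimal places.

0.368

Conditional on each component, P(5.0 < X < 11.9): 1: 0.278192; 2: 0.299187; 3: 0.574549.
By total probability, P(5.0 < X < 11.9) = 0.26·0.278192 + 0.47·0.299187 + 0.27·0.574549 = 0.368076.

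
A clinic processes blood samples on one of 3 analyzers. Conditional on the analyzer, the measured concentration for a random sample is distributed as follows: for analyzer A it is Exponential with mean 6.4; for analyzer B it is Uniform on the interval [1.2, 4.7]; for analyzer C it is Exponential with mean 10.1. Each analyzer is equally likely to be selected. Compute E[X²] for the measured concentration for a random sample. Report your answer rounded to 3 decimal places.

98.554

For each component E[X²] = Var + (mean)², giving A: 81.92; B: 9.72333; C: 204.02.
Overall E[X²] = 0.333333·81.92 + 0.333333·9.72333 + 0.333333·204.02 = 98.5544.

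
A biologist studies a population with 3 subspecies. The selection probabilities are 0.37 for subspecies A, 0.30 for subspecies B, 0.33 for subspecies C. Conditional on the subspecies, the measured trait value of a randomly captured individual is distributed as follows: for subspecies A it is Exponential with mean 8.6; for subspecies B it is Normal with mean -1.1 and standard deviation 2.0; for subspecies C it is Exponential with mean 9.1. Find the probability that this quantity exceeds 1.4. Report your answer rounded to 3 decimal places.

0.629

Conditional on each subspecies, P(X > 1.4): A: 0.849769; B: 0.10565; C: 0.857404.
By total probability, P(X > 1.4) = 0.37·0.849769 + 0.3·0.10565 + 0.33·0.857404 = 0.629053.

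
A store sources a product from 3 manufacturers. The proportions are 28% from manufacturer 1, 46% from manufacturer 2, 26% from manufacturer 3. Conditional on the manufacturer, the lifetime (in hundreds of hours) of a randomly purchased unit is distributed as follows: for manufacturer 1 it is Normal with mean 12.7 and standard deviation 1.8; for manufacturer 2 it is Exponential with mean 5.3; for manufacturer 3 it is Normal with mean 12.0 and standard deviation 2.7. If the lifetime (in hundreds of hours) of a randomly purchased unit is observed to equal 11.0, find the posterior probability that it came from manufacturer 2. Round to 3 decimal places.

Likelihoods f(11.0 | ·): 1: 0.141889; 2: 0.0236787; 3: 0.137962.
Posterior ∝ prior × likelihood. Numerator for 2: 0.46·0.0236787 = 0.0108922.
Normalizing constant: 0.28·0.141889 + 0.46·0.0236787 + 0.26·0.137962 = 0.0864911.
P(2 | observation) = 0.0108922 / 0.0864911 = 0.125934.

0.126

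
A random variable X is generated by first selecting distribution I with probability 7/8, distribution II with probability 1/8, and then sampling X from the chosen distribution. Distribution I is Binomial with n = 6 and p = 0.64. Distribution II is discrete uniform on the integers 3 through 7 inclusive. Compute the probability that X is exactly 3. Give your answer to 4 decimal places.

Conditional on each component, P(X = 3): I: 0.244612; II: 0.2.
By total probability, P(X = 3) = 0.875·0.244612 + 0.125·0.2 = 0.239035.

0.2390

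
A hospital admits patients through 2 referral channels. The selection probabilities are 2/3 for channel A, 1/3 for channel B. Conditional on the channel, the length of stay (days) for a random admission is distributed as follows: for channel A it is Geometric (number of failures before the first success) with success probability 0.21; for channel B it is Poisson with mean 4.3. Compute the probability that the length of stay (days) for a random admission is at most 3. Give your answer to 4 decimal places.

Conditional on each channel, P(X ≤ 3): A: 0.610499; B: 0.377154.
By total probability, P(X ≤ 3) = 0.666667·0.610499 + 0.333333·0.377154 = 0.532717.

0.5327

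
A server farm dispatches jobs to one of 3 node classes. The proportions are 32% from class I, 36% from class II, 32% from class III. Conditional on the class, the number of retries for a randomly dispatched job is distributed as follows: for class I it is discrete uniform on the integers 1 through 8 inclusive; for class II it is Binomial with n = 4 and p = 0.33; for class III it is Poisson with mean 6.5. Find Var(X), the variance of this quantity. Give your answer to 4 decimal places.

Per component, I: μ=4.5, E[X²]=25.5; II: μ=1.32, E[X²]=2.6268; III: μ=6.5, E[X²]=48.75.
E[X] = 0.32·4.5 + 0.36·1.32 + 0.32·6.5 = 3.9952.
E[X²] = 0.32·25.5 + 0.36·2.6268 + 0.32·48.75 = 24.7056.
Var(X) = E[X²] − (E[X])² = 24.7056 − 15.9616 = 8.74402.

8.7440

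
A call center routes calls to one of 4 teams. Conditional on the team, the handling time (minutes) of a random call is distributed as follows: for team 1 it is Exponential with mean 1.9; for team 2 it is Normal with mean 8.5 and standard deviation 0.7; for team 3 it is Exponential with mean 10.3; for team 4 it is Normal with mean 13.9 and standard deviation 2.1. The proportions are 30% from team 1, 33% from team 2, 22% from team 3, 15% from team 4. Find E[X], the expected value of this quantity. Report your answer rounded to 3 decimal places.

Component means — 1: 1.9; 2: 8.5; 3: 10.3; 4: 13.9.
E[X] = 0.3·1.9 + 0.33·8.5 + 0.22·10.3 + 0.15·13.9 = 7.726.

7.726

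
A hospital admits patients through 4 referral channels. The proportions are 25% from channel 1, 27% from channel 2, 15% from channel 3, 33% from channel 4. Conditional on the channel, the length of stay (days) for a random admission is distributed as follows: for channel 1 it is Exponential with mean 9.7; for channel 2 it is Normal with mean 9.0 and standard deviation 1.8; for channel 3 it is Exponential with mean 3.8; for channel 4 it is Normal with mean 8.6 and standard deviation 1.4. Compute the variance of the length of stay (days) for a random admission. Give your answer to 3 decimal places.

Per component, 1: μ=9.7, E[X²]=188.18; 2: μ=9, E[X²]=84.24; 3: μ=3.8, E[X²]=28.88; 4: μ=8.6, E[X²]=75.92.
E[X] = 0.25·9.7 + 0.27·9 + 0.15·3.8 + 0.33·8.6 = 8.263.
E[X²] = 0.25·188.18 + 0.27·84.24 + 0.15·28.88 + 0.33·75.92 = 99.1754.
Var(X) = E[X²] − (E[X])² = 99.1754 − 68.2772 = 30.8982.

30.898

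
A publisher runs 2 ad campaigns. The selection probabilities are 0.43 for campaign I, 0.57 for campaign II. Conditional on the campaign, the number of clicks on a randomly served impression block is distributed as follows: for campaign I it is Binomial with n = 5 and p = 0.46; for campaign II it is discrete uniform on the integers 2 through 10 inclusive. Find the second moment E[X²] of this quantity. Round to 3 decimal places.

27.129

For each component E[X²] = Var + (mean)², giving I: 6.532; II: 42.6667.
Overall E[X²] = 0.43·6.532 + 0.57·42.6667 = 27.1288.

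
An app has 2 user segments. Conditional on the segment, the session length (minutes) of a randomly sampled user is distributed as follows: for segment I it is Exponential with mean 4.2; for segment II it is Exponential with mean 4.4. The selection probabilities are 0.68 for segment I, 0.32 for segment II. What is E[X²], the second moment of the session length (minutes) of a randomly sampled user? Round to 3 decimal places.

For each component E[X²] = Var + (mean)², giving I: 35.28; II: 38.72.
Overall E[X²] = 0.68·35.28 + 0.32·38.72 = 36.3808.

36.381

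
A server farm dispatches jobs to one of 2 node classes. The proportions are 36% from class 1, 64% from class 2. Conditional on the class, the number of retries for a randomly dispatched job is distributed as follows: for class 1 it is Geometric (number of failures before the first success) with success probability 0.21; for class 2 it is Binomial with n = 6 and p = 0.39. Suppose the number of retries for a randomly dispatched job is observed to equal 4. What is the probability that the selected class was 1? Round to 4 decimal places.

0.2627

Likelihoods P(X=4 | ·): 1: 0.0817952; 2: 0.129125.
Posterior ∝ prior × likelihood. Numerator for 1: 0.36·0.0817952 = 0.0294463.
Normalizing constant: 0.36·0.0817952 + 0.64·0.129125 = 0.112086.
P(1 | observation) = 0.0294463 / 0.112086 = 0.262711.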